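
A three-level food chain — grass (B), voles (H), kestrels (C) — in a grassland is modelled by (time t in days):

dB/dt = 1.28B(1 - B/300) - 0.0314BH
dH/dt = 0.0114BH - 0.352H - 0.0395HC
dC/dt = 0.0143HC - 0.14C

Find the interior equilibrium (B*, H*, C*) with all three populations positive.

B* ≈ 228, H* ≈ 9.79, C* ≈ 56.9

From dC/dt = 0: 0.0143H* = 0.14, so H* = 9.79.
From dB/dt = 0: 1.28(1 - B*/300) = 0.0314·9.79, giving B* = 300·(1 - 0.24) = 228.
From dH/dt = 0: 0.0114·228 - 0.352 = 0.0395C*, so C* = 2.25/0.0395 = 56.9.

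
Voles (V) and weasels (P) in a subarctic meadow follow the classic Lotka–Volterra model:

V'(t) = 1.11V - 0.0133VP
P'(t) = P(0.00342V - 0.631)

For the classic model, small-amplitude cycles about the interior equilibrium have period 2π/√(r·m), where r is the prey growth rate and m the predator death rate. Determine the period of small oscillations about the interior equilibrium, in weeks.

T ≈ 7.51 weeks

Here r = 1.11 and m = 0.631, so r·m = 0.7.
ω = √0.7 = 0.837 per week, hence T = 2π/ω ≈ 7.51 weeks.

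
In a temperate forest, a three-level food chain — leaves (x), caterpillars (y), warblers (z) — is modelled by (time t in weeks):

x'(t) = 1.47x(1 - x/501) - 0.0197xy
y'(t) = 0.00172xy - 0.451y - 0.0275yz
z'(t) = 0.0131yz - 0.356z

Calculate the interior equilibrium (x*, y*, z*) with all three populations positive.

From dz/dt = 0: 0.0131y* = 0.356, so y* = 27.2.
From dx/dt = 0: 1.47(1 - x*/501) = 0.0197·27.2, giving x* = 501·(1 - 0.364) = 319.
From dy/dt = 0: 0.00172·319 - 0.451 = 0.0275z*, so z* = 0.0969/0.0275 = 3.52.

x* ≈ 319, y* ≈ 27.2, z* ≈ 3.52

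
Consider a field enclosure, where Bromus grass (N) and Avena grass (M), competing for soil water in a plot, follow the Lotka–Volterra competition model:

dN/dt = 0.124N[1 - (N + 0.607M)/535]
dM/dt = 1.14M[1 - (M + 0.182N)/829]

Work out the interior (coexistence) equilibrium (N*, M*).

N* ≈ 35.7, M* ≈ 822

Setting both brackets to zero gives the nullclines N + 0.607M = 535 and 0.182N + M = 829.
Substituting M = 829 - 0.182N into the first: N(1 - 0.607·0.182) = 535 - 0.607·829.
So N* = 31.8/0.89 = 35.7, and then M* = 829 - 0.182·35.7 = 822.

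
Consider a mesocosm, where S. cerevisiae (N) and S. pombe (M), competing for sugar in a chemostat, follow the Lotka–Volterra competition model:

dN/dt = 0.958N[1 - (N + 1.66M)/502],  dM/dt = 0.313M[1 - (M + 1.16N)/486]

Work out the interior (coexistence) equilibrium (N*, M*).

Setting both brackets to zero gives the nullclines N + 1.66M = 502 and 1.16N + M = 486.
Substituting M = 486 - 1.16N into the first: N(1 - 1.66·1.16) = 502 - 1.66·486.
So N* = -305/-0.926 = 329, and then M* = 486 - 1.16·329 = 104.

N* ≈ 329, M* ≈ 104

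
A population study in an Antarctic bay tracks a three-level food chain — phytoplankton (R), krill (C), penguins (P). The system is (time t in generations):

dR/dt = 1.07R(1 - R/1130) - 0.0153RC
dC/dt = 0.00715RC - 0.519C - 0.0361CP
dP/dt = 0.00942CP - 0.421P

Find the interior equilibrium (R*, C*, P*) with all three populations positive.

R* ≈ 408, C* ≈ 44.7, P* ≈ 66.4

From dP/dt = 0: 0.00942C* = 0.421, so C* = 44.7.
From dR/dt = 0: 1.07(1 - R*/1130) = 0.0153·44.7, giving R* = 1130·(1 - 0.639) = 408.
From dC/dt = 0: 0.00715·408 - 0.519 = 0.0361P*, so P* = 2.4/0.0361 = 66.4.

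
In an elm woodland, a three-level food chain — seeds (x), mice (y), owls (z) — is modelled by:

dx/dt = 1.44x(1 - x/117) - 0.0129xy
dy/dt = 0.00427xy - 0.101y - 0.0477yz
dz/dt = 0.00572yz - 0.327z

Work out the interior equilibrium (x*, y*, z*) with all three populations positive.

x* ≈ 57.1, y* ≈ 57.2, z* ≈ 2.99

From dz/dt = 0: 0.00572y* = 0.327, so y* = 57.2.
From dx/dt = 0: 1.44(1 - x*/117) = 0.0129·57.2, giving x* = 117·(1 - 0.512) = 57.1.
From dy/dt = 0: 0.00427·57.1 - 0.101 = 0.0477z*, so z* = 0.143/0.0477 = 2.99.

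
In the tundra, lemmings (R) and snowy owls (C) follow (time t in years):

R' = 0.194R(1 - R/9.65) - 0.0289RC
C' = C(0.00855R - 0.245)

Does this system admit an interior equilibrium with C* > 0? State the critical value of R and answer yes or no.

Threshold R = 28.7; K < 28.7, so no, the predator goes extinct.

The predator equation gives dC/dt > 0 only when R > 0.245/0.00855 = 28.7.
Without the predator, R → K = 9.65. Since 9.65 < 28.7, the predator cannot invade.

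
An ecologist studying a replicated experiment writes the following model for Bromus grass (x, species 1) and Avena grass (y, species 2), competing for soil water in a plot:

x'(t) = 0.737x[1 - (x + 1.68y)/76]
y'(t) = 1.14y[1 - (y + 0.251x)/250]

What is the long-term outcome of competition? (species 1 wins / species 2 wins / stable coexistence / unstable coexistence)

Compare the nullcline intercepts: K1/α12 = 76/1.68 = 45.2 < K2 = 250; K2/α21 = 250/0.251 = 996 > K1 = 76.
Since the inequalities point opposite ways, species 2 can invade but species 1 cannot.

species 2 excludes species 1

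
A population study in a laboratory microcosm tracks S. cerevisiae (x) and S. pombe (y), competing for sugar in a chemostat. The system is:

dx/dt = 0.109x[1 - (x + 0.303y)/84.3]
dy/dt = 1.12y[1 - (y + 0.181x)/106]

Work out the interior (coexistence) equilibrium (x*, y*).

Setting both brackets to zero gives the nullclines x + 0.303y = 84.3 and 0.181x + y = 106.
Substituting y = 106 - 0.181x into the first: x(1 - 0.303·0.181) = 84.3 - 0.303·106.
So x* = 52.2/0.945 = 55.2, and then y* = 106 - 0.181·55.2 = 96.

x* ≈ 55.2, y* ≈ 96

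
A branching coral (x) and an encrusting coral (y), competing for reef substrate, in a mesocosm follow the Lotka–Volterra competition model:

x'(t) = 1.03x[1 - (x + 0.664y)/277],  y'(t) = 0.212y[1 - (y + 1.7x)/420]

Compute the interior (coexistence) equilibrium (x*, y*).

x* ≈ 14.6, y* ≈ 395

Setting both brackets to zero gives the nullclines x + 0.664y = 277 and 1.7x + y = 420.
Substituting y = 420 - 1.7x into the first: x(1 - 0.664·1.7) = 277 - 0.664·420.
So x* = -1.88/-0.129 = 14.6, and then y* = 420 - 1.7·14.6 = 395.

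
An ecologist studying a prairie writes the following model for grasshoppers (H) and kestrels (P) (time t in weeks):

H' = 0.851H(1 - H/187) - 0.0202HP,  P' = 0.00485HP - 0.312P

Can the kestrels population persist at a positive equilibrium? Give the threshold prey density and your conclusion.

Threshold H = 64.3; K > 64.3, so yes, the predator persists.

The predator equation gives dP/dt > 0 only when H > 0.312/0.00485 = 64.3.
Without the predator, H → K = 187. Since 187 > 64.3, the predator can invade and persist.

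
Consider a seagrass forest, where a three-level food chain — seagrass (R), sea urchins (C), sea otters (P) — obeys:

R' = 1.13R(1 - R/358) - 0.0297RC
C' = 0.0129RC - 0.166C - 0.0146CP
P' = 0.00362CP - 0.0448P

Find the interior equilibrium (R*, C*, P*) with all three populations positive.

From dP/dt = 0: 0.00362C* = 0.0448, so C* = 12.4.
From dR/dt = 0: 1.13(1 - R*/358) = 0.0297·12.4, giving R* = 358·(1 - 0.325) = 242.
From dC/dt = 0: 0.0129·242 - 0.166 = 0.0146P*, so P* = 2.95/0.0146 = 202.

R* ≈ 242, C* ≈ 12.4, P* ≈ 202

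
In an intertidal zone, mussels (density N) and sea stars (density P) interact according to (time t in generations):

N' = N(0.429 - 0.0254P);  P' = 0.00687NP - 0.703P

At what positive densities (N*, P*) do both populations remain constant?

Set dP/dt = 0 with P > 0: 0.00687N - 0.703 = 0, so N* = 0.703/0.00687 = 102.
Set dN/dt = 0 with N > 0: 0.429 - 0.0254P = 0, so P* = 0.429/0.0254 = 16.9.

N* ≈ 102, P* ≈ 16.9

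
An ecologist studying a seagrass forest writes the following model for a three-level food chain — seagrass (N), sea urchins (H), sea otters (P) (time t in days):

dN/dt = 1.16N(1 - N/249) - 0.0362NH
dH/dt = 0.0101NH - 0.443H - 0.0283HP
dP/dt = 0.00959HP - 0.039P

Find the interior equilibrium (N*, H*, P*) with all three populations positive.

From dP/dt = 0: 0.00959H* = 0.039, so H* = 4.07.
From dN/dt = 0: 1.16(1 - N*/249) = 0.0362·4.07, giving N* = 249·(1 - 0.127) = 217.
From dH/dt = 0: 0.0101·217 - 0.443 = 0.0283P*, so P* = 1.75/0.0283 = 61.9.

N* ≈ 217, H* ≈ 4.07, P* ≈ 61.9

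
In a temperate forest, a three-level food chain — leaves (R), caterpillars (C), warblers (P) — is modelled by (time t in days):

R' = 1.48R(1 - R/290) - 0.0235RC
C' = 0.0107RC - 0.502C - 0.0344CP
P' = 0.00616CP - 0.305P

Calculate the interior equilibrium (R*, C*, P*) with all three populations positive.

R* ≈ 62, C* ≈ 49.5, P* ≈ 4.69

From dP/dt = 0: 0.00616C* = 0.305, so C* = 49.5.
From dR/dt = 0: 1.48(1 - R*/290) = 0.0235·49.5, giving R* = 290·(1 - 0.786) = 62.
From dC/dt = 0: 0.0107·62 - 0.502 = 0.0344P*, so P* = 0.161/0.0344 = 4.69.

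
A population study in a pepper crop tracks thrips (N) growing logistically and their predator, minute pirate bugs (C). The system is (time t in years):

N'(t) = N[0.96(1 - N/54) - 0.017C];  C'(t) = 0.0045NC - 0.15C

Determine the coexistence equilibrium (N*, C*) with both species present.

From dC/dt = 0 with C > 0: 0.0045N* = 0.15, so N* = 33.3.
Substitute into dN/dt = 0: 0.96(1 - 33.3/54) = 0.017C*.
The bracket is 0.383, giving C* = 0.367/0.017 = 21.6.

N* ≈ 33.3, C* ≈ 21.6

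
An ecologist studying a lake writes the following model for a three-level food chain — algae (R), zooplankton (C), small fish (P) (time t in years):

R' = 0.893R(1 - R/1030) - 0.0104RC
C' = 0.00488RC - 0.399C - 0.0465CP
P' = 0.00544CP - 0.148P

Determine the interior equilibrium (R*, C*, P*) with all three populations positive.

R* ≈ 704, C* ≈ 27.2, P* ≈ 65.3

From dP/dt = 0: 0.00544C* = 0.148, so C* = 27.2.
From dR/dt = 0: 0.893(1 - R*/1030) = 0.0104·27.2, giving R* = 1030·(1 - 0.317) = 704.
From dC/dt = 0: 0.00488·704 - 0.399 = 0.0465P*, so P* = 3.03/0.0465 = 65.3.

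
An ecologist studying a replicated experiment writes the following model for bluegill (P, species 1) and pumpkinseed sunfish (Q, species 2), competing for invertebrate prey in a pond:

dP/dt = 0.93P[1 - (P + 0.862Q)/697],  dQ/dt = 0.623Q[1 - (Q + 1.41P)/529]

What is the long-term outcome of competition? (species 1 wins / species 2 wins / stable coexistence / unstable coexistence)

Compare the nullcline intercepts: K1/α12 = 697/0.862 = 809 > K2 = 529; K2/α21 = 529/1.41 = 375 < K1 = 697.
Since the inequalities point opposite ways, species 1 can invade but species 2 cannot.

species 1 excludes species 2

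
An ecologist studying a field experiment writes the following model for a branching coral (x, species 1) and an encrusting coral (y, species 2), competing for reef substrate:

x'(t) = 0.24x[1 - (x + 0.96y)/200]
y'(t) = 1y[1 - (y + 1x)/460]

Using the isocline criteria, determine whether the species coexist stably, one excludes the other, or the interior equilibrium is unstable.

Compare the nullcline intercepts: K1/α12 = 200/0.96 = 208 < K2 = 460; K2/α21 = 460/1 = 460 > K1 = 200.
Since the inequalities point opposite ways, species 2 can invade but species 1 cannot.

species 2 excludes species 1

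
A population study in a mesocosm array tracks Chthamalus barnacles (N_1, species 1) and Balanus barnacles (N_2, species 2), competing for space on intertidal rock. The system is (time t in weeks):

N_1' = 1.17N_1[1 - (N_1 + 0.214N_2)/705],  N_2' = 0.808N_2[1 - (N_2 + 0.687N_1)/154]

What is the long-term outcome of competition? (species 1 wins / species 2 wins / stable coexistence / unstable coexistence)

Compare the nullcline intercepts: K1/α12 = 705/0.214 = 3290 > K2 = 154; K2/α21 = 154/0.687 = 224 < K1 = 705.
Since the inequalities point opposite ways, species 1 can invade but species 2 cannot.

species 1 excludes species 2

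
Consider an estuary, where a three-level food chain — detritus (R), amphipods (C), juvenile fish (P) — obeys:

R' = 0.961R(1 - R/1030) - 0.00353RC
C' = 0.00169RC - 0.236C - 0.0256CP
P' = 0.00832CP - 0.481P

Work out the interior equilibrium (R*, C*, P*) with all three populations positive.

R* ≈ 811, C* ≈ 57.8, P* ≈ 44.3

From dP/dt = 0: 0.00832C* = 0.481, so C* = 57.8.
From dR/dt = 0: 0.961(1 - R*/1030) = 0.00353·57.8, giving R* = 1030·(1 - 0.212) = 811.
From dC/dt = 0: 0.00169·811 - 0.236 = 0.0256P*, so P* = 1.14/0.0256 = 44.3.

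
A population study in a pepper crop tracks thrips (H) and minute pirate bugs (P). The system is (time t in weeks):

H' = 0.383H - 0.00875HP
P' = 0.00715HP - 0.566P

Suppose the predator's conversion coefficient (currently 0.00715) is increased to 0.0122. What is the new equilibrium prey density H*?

H* ≈ 46.4

At the interior fixed point, setting dP/dt = 0 with P > 0 fixes H* = (predator death rate)/(HP coefficient) — independent of the other coefficients.
With the change, H* = 0.566/0.0122 = 46.4; it falls from 79.2.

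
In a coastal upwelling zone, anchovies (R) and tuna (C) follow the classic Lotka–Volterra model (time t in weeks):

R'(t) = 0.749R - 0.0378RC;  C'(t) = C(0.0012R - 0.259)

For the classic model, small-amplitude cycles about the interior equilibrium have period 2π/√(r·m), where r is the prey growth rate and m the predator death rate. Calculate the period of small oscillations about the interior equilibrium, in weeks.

T ≈ 14.3 weeks

Here r = 0.749 and m = 0.259, so r·m = 0.194.
ω = √0.194 = 0.44 per week, hence T = 2π/ω ≈ 14.3 weeks.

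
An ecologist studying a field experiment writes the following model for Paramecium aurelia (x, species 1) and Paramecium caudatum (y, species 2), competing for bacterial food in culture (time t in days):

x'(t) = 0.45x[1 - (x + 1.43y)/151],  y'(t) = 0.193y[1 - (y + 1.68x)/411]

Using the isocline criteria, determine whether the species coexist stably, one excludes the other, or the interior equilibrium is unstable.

Compare the nullcline intercepts: K1/α12 = 151/1.43 = 106 < K2 = 411; K2/α21 = 411/1.68 = 245 > K1 = 151.
Since the inequalities point opposite ways, species 2 can invade but species 1 cannot.

species 2 excludes species 1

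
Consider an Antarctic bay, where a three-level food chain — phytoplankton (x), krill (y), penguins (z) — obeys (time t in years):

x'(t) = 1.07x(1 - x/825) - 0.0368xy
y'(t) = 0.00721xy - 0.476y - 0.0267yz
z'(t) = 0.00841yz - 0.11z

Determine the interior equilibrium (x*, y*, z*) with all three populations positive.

From dz/dt = 0: 0.00841y* = 0.11, so y* = 13.1.
From dx/dt = 0: 1.07(1 - x*/825) = 0.0368·13.1, giving x* = 825·(1 - 0.45) = 454.
From dy/dt = 0: 0.00721·454 - 0.476 = 0.0267z*, so z* = 2.8/0.0267 = 105.

x* ≈ 454, y* ≈ 13.1, z* ≈ 105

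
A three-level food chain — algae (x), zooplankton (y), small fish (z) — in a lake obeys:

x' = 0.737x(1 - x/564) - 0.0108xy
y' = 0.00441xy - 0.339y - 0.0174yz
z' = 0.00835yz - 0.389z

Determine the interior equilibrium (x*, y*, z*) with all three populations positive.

x* ≈ 179, y* ≈ 46.6, z* ≈ 25.9

From dz/dt = 0: 0.00835y* = 0.389, so y* = 46.6.
From dx/dt = 0: 0.737(1 - x*/564) = 0.0108·46.6, giving x* = 564·(1 - 0.683) = 179.
From dy/dt = 0: 0.00441·179 - 0.339 = 0.0174z*, so z* = 0.45/0.0174 = 25.9.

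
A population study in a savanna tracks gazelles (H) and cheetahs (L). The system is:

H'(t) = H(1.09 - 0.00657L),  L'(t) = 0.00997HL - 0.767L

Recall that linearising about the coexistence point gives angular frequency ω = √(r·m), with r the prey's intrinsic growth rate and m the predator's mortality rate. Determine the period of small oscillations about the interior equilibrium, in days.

Here r = 1.09 and m = 0.767, so r·m = 0.836.
ω = √0.836 = 0.914 per day, hence T = 2π/ω ≈ 6.87 days.

T ≈ 6.87 days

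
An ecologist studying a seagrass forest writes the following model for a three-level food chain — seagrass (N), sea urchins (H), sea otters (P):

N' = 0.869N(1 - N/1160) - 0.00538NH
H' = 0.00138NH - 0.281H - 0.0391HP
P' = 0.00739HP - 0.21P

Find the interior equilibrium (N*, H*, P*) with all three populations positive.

N* ≈ 956, H* ≈ 28.4, P* ≈ 26.6

From dP/dt = 0: 0.00739H* = 0.21, so H* = 28.4.
From dN/dt = 0: 0.869(1 - N*/1160) = 0.00538·28.4, giving N* = 1160·(1 - 0.176) = 956.
From dH/dt = 0: 0.00138·956 - 0.281 = 0.0391P*, so P* = 1.04/0.0391 = 26.6.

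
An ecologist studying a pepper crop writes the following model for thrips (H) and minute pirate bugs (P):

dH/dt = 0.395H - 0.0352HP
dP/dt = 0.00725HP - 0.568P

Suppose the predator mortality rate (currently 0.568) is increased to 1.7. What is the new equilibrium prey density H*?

H* ≈ 234

At the interior fixed point, setting dP/dt = 0 with P > 0 fixes H* = (predator death rate)/(HP coefficient) — independent of the other coefficients.
With the change, H* = 1.7/0.00725 = 234; it rises from 78.3.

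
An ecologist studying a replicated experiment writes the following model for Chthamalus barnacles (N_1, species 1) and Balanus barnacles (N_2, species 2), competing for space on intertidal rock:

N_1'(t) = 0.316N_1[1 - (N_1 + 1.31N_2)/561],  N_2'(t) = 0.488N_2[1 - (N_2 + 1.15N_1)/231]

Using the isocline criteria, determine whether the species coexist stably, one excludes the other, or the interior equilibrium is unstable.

Compare the nullcline intercepts: K1/α12 = 561/1.31 = 428 > K2 = 231; K2/α21 = 231/1.15 = 201 < K1 = 561.
Since the inequalities point opposite ways, species 1 can invade but species 2 cannot.

species 1 excludes species 2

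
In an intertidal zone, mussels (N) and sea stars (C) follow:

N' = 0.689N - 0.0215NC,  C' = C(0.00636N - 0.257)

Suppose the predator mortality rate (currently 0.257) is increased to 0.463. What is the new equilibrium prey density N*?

At the interior fixed point, setting dC/dt = 0 with C > 0 fixes N* = (predator death rate)/(NC coefficient) — independent of the other coefficients.
With the change, N* = 0.463/0.00636 = 72.8; it rises from 40.4.

N* ≈ 72.8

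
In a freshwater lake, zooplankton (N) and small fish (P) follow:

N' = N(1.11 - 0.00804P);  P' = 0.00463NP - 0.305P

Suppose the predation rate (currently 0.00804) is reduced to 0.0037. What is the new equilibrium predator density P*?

At the interior fixed point, setting dN/dt = 0 with N > 0 fixes P* = (prey growth rate)/(NP coefficient) — independent of the other coefficients.
With the change, P* = 1.11/0.0037 = 300; it rises from 138.

P* ≈ 300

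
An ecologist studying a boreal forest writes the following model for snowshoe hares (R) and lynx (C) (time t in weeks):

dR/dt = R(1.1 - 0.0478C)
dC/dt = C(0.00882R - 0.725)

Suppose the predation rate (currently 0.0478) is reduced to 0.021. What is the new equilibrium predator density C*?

C* ≈ 52.4

At the interior fixed point, setting dR/dt = 0 with R > 0 fixes C* = (prey growth rate)/(RC coefficient) — independent of the other coefficients.
With the change, C* = 1.1/0.021 = 52.4; it rises from 23.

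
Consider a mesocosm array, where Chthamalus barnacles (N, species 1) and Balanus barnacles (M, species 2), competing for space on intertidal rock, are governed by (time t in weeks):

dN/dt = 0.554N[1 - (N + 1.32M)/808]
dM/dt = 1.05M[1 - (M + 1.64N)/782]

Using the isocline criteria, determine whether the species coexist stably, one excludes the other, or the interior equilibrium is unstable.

Compare the nullcline intercepts: K1/α12 = 808/1.32 = 612 < K2 = 782; K2/α21 = 782/1.64 = 477 < K1 = 808.
Since both are reversed, neither can invade when rare; the interior point is a saddle.

unstable coexistence (outcome depends on initial conditions)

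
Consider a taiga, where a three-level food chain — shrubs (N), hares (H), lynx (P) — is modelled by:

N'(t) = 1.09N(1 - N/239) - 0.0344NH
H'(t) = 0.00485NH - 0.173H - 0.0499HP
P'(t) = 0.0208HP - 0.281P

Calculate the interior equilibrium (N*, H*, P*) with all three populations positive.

From dP/dt = 0: 0.0208H* = 0.281, so H* = 13.5.
From dN/dt = 0: 1.09(1 - N*/239) = 0.0344·13.5, giving N* = 239·(1 - 0.426) = 137.
From dH/dt = 0: 0.00485·137 - 0.173 = 0.0499P*, so P* = 0.492/0.0499 = 9.86.

N* ≈ 137, H* ≈ 13.5, P* ≈ 9.86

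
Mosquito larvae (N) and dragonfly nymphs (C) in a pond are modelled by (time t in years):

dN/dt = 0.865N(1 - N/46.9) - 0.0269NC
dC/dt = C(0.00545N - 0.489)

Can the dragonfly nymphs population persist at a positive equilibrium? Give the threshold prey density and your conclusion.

Threshold N = 89.7; K < 89.7, so no, the predator goes extinct.

The predator equation gives dC/dt > 0 only when N > 0.489/0.00545 = 89.7.
Without the predator, N → K = 46.9. Since 46.9 < 89.7, the predator cannot invade.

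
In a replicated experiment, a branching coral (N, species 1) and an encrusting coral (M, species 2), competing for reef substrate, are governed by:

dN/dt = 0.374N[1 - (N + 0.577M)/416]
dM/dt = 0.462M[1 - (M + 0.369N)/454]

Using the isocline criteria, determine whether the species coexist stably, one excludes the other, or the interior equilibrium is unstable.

stable coexistence

Compare the nullcline intercepts: K1/α12 = 416/0.577 = 721 > K2 = 454; K2/α21 = 454/0.369 = 1230 > K1 = 416.
Since both inequalities hold, each species can invade when rare, so the interior equilibrium is stable.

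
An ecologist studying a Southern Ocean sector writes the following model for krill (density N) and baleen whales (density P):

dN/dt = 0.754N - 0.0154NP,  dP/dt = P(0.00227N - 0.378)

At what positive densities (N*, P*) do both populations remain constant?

Set dP/dt = 0 with P > 0: 0.00227N - 0.378 = 0, so N* = 0.378/0.00227 = 167.
Set dN/dt = 0 with N > 0: 0.754 - 0.0154P = 0, so P* = 0.754/0.0154 = 49.

N* ≈ 167, P* ≈ 49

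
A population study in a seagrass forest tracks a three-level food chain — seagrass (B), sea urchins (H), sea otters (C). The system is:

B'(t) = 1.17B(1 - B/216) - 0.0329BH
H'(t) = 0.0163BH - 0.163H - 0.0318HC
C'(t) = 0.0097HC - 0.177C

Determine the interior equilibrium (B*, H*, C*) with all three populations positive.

B* ≈ 105, H* ≈ 18.2, C* ≈ 48.8

From dC/dt = 0: 0.0097H* = 0.177, so H* = 18.2.
From dB/dt = 0: 1.17(1 - B*/216) = 0.0329·18.2, giving B* = 216·(1 - 0.513) = 105.
From dH/dt = 0: 0.0163·105 - 0.163 = 0.0318C*, so C* = 1.55/0.0318 = 48.8.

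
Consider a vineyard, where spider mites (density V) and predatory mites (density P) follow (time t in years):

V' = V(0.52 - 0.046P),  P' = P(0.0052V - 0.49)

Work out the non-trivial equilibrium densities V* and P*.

V* ≈ 94.2, P* ≈ 11.3

Set dP/dt = 0 with P > 0: 0.0052V - 0.49 = 0, so V* = 0.49/0.0052 = 94.2.
Set dV/dt = 0 with V > 0: 0.52 - 0.046P = 0, so P* = 0.52/0.046 = 11.3.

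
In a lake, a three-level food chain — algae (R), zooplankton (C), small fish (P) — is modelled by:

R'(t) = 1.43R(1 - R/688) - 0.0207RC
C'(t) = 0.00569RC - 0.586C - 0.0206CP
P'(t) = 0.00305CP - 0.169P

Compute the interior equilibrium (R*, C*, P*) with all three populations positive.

From dP/dt = 0: 0.00305C* = 0.169, so C* = 55.4.
From dR/dt = 0: 1.43(1 - R*/688) = 0.0207·55.4, giving R* = 688·(1 - 0.802) = 136.
From dC/dt = 0: 0.00569·136 - 0.586 = 0.0206P*, so P* = 0.189/0.0206 = 9.16.

R* ≈ 136, C* ≈ 55.4, P* ≈ 9.16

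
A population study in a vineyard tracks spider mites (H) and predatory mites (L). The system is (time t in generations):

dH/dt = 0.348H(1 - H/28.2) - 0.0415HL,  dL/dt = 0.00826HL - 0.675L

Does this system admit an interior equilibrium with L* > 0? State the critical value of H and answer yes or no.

The predator equation gives dL/dt > 0 only when H > 0.675/0.00826 = 81.7.
Without the predator, H → K = 28.2. Since 28.2 < 81.7, the predator cannot invade.

Threshold H = 81.7; K < 81.7, so no, the predator goes extinct.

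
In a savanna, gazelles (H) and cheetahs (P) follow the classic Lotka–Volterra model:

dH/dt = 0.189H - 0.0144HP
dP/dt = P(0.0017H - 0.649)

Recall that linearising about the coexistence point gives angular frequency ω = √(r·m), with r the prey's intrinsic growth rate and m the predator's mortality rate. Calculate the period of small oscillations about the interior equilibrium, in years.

T ≈ 17.9 years

Here r = 0.189 and m = 0.649, so r·m = 0.123.
ω = √0.123 = 0.35 per year, hence T = 2π/ω ≈ 17.9 years.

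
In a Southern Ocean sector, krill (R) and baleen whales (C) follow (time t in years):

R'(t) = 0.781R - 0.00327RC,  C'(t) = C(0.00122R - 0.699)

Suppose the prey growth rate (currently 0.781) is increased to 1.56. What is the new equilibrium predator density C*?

At the interior fixed point, setting dR/dt = 0 with R > 0 fixes C* = (prey growth rate)/(RC coefficient) — independent of the other coefficients.
With the change, C* = 1.56/0.00327 = 477; it rises from 239.

C* ≈ 477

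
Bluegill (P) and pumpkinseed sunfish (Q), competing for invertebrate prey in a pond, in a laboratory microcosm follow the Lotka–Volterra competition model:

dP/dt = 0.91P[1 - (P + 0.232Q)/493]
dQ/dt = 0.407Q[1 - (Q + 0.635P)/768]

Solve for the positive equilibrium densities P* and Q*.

P* ≈ 369, Q* ≈ 534

Setting both brackets to zero gives the nullclines P + 0.232Q = 493 and 0.635P + Q = 768.
Substituting Q = 768 - 0.635P into the first: P(1 - 0.232·0.635) = 493 - 0.232·768.
So P* = 315/0.853 = 369, and then Q* = 768 - 0.635·369 = 534.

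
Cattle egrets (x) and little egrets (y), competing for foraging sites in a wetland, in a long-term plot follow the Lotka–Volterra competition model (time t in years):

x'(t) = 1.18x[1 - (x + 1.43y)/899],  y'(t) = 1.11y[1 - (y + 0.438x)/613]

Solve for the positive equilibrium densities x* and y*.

Setting both brackets to zero gives the nullclines x + 1.43y = 899 and 0.438x + y = 613.
Substituting y = 613 - 0.438x into the first: x(1 - 1.43·0.438) = 899 - 1.43·613.
So x* = 22.4/0.374 = 60, and then y* = 613 - 0.438·60 = 587.

x* ≈ 60, y* ≈ 587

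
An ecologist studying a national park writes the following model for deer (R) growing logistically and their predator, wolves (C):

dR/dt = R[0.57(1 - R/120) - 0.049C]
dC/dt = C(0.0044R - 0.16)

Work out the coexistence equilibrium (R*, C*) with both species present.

From dC/dt = 0 with C > 0: 0.0044R* = 0.16, so R* = 36.4.
Substitute into dR/dt = 0: 0.57(1 - 36.4/120) = 0.049C*.
The bracket is 0.697, giving C* = 0.397/0.049 = 8.11.

R* ≈ 36.4, C* ≈ 8.11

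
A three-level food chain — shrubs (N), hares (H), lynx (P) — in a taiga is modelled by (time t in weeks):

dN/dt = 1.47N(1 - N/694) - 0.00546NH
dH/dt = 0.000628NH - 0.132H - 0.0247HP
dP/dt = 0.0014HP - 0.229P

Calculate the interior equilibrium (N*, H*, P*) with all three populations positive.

N* ≈ 272, H* ≈ 164, P* ≈ 1.58

From dP/dt = 0: 0.0014H* = 0.229, so H* = 164.
From dN/dt = 0: 1.47(1 - N*/694) = 0.00546·164, giving N* = 694·(1 - 0.608) = 272.
From dH/dt = 0: 0.000628·272 - 0.132 = 0.0247P*, so P* = 0.039/0.0247 = 1.58.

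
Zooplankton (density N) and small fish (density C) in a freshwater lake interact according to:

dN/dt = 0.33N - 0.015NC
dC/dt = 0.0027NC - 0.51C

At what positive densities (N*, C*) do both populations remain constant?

N* ≈ 189, C* ≈ 22

Set dC/dt = 0 with C > 0: 0.0027N - 0.51 = 0, so N* = 0.51/0.0027 = 189.
Set dN/dt = 0 with N > 0: 0.33 - 0.015C = 0, so C* = 0.33/0.015 = 22.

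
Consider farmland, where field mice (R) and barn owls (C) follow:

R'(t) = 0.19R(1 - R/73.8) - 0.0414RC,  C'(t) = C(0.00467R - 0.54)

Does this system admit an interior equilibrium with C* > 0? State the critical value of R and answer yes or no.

Threshold R = 116; K < 116, so no, the predator goes extinct.

The predator equation gives dC/dt > 0 only when R > 0.54/0.00467 = 116.
Without the predator, R → K = 73.8. Since 73.8 < 116, the predator cannot invade.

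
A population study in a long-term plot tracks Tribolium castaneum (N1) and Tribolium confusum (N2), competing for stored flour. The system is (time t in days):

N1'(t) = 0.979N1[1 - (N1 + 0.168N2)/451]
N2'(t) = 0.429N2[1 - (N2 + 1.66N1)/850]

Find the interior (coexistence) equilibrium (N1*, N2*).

N1* ≈ 427, N2* ≈ 141

Setting both brackets to zero gives the nullclines N1 + 0.168N2 = 451 and 1.66N1 + N2 = 850.
Substituting N2 = 850 - 1.66N1 into the first: N1(1 - 0.168·1.66) = 451 - 0.168·850.
So N1* = 308/0.721 = 427, and then N2* = 850 - 1.66·427 = 141.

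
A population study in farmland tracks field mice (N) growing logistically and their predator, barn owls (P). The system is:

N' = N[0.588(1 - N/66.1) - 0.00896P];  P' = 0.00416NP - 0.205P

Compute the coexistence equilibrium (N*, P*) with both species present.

From dP/dt = 0 with P > 0: 0.00416N* = 0.205, so N* = 49.3.
Substitute into dN/dt = 0: 0.588(1 - 49.3/66.1) = 0.00896P*.
The bracket is 0.254, giving P* = 0.15/0.00896 = 16.7.

N* ≈ 49.3, P* ≈ 16.7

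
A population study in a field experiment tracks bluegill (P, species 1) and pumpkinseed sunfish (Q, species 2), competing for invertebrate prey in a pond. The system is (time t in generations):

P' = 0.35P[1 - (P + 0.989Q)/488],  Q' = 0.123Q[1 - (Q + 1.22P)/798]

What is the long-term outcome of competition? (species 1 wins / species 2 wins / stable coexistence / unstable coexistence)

species 2 excludes species 1

Compare the nullcline intercepts: K1/α12 = 488/0.989 = 493 < K2 = 798; K2/α21 = 798/1.22 = 654 > K1 = 488.
Since the inequalities point opposite ways, species 2 can invade but species 1 cannot.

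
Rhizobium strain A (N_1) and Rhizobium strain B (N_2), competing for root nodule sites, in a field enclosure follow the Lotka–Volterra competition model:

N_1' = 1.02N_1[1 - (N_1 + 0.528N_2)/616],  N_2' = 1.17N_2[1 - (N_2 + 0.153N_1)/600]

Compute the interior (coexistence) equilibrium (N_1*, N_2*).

N_1* ≈ 325, N_2* ≈ 550

Setting both brackets to zero gives the nullclines N_1 + 0.528N_2 = 616 and 0.153N_1 + N_2 = 600.
Substituting N_2 = 600 - 0.153N_1 into the first: N_1(1 - 0.528·0.153) = 616 - 0.528·600.
So N_1* = 299/0.919 = 325, and then N_2* = 600 - 0.153·325 = 550.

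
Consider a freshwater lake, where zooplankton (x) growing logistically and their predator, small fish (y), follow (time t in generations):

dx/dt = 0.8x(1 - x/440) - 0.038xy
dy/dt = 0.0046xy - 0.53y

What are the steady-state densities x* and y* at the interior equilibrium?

From dy/dt = 0 with y > 0: 0.0046x* = 0.53, so x* = 115.
Substitute into dx/dt = 0: 0.8(1 - 115/440) = 0.038y*.
The bracket is 0.738, giving y* = 0.591/0.038 = 15.5.

x* ≈ 115, y* ≈ 15.5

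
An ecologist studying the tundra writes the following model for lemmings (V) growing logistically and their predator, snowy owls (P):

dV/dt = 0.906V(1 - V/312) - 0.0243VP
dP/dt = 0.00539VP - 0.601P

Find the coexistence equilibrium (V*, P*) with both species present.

From dP/dt = 0 with P > 0: 0.00539V* = 0.601, so V* = 112.
Substitute into dV/dt = 0: 0.906(1 - 112/312) = 0.0243P*.
The bracket is 0.643, giving P* = 0.582/0.0243 = 24.

V* ≈ 112, P* ≈ 24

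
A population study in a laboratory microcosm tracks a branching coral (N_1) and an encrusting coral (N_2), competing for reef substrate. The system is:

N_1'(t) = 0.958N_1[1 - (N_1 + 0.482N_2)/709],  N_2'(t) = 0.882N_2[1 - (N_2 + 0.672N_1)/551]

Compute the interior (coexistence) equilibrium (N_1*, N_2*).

Setting both brackets to zero gives the nullclines N_1 + 0.482N_2 = 709 and 0.672N_1 + N_2 = 551.
Substituting N_2 = 551 - 0.672N_1 into the first: N_1(1 - 0.482·0.672) = 709 - 0.482·551.
So N_1* = 443/0.676 = 656, and then N_2* = 551 - 0.672·656 = 110.

N_1* ≈ 656, N_2* ≈ 110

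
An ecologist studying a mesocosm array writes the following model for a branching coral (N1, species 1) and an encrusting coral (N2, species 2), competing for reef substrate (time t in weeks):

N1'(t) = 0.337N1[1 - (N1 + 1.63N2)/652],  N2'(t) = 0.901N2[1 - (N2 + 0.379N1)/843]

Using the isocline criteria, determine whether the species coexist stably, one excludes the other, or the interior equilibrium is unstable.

species 2 excludes species 1

Compare the nullcline intercepts: K1/α12 = 652/1.63 = 400 < K2 = 843; K2/α21 = 843/0.379 = 2220 > K1 = 652.
Since the inequalities point opposite ways, species 2 can invade but species 1 cannot.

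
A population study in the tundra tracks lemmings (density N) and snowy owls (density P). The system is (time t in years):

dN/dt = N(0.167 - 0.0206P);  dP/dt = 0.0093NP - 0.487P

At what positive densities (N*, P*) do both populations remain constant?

Set dP/dt = 0 with P > 0: 0.0093N - 0.487 = 0, so N* = 0.487/0.0093 = 52.4.
Set dN/dt = 0 with N > 0: 0.167 - 0.0206P = 0, so P* = 0.167/0.0206 = 8.11.

N* ≈ 52.4, P* ≈ 8.11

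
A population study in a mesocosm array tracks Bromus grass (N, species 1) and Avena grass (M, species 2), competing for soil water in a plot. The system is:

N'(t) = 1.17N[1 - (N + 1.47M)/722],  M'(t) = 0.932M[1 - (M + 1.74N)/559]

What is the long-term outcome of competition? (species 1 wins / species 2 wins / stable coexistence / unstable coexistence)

Compare the nullcline intercepts: K1/α12 = 722/1.47 = 491 < K2 = 559; K2/α21 = 559/1.74 = 321 < K1 = 722.
Since both are reversed, neither can invade when rare; the interior point is a saddle.

unstable coexistence (outcome depends on initial conditions)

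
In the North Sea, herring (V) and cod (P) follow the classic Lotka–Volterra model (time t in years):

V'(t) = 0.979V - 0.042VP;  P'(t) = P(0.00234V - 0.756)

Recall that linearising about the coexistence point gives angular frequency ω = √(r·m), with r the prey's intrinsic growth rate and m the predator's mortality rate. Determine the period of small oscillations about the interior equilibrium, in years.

Here r = 0.979 and m = 0.756, so r·m = 0.74.
ω = √0.74 = 0.86 per year, hence T = 2π/ω ≈ 7.3 years.

T ≈ 7.3 years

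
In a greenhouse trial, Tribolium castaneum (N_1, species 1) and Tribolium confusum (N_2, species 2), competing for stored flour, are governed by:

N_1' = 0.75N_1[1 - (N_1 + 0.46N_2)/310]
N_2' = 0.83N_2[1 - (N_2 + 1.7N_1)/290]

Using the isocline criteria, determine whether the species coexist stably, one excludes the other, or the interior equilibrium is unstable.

species 1 excludes species 2

Compare the nullcline intercepts: K1/α12 = 310/0.46 = 674 > K2 = 290; K2/α21 = 290/1.7 = 171 < K1 = 310.
Since the inequalities point opposite ways, species 1 can invade but species 2 cannot.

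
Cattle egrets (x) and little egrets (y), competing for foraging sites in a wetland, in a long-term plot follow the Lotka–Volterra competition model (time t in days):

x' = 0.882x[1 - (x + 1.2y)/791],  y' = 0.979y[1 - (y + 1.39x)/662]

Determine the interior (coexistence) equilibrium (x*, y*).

x* ≈ 5.09, y* ≈ 655

Setting both brackets to zero gives the nullclines x + 1.2y = 791 and 1.39x + y = 662.
Substituting y = 662 - 1.39x into the first: x(1 - 1.2·1.39) = 791 - 1.2·662.
So x* = -3.4/-0.668 = 5.09, and then y* = 662 - 1.39·5.09 = 655.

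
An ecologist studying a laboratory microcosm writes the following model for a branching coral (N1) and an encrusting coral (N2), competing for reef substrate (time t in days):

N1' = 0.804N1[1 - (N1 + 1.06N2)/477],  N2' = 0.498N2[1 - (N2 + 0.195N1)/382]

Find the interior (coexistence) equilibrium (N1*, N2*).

N1* ≈ 90.9, N2* ≈ 364

Setting both brackets to zero gives the nullclines N1 + 1.06N2 = 477 and 0.195N1 + N2 = 382.
Substituting N2 = 382 - 0.195N1 into the first: N1(1 - 1.06·0.195) = 477 - 1.06·382.
So N1* = 72.1/0.793 = 90.9, and then N2* = 382 - 0.195·90.9 = 364.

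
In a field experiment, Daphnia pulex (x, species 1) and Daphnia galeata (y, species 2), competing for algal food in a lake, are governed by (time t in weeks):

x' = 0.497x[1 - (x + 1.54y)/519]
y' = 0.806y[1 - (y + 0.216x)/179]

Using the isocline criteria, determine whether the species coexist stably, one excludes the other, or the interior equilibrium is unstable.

Compare the nullcline intercepts: K1/α12 = 519/1.54 = 337 > K2 = 179; K2/α21 = 179/0.216 = 829 > K1 = 519.
Since both inequalities hold, each species can invade when rare, so the interior equilibrium is stable.

stable coexistence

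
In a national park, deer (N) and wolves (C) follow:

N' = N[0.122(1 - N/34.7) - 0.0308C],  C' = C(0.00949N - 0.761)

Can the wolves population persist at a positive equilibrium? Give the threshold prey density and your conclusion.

Threshold N = 80.2; K < 80.2, so no, the predator goes extinct.

The predator equation gives dC/dt > 0 only when N > 0.761/0.00949 = 80.2.
Without the predator, N → K = 34.7. Since 34.7 < 80.2, the predator cannot invade.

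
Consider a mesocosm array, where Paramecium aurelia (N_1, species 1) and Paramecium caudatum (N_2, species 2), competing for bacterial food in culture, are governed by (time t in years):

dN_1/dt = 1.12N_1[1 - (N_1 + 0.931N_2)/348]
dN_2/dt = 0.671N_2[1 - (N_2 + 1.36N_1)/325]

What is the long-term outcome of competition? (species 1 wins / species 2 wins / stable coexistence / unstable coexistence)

species 1 excludes species 2

Compare the nullcline intercepts: K1/α12 = 348/0.931 = 374 > K2 = 325; K2/α21 = 325/1.36 = 239 < K1 = 348.
Since the inequalities point opposite ways, species 1 can invade but species 2 cannot.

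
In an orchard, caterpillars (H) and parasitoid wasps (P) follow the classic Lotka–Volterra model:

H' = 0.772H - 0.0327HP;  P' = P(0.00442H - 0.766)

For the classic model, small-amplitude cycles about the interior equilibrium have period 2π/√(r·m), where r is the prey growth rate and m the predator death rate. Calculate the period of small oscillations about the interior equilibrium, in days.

Here r = 0.772 and m = 0.766, so r·m = 0.591.
ω = √0.591 = 0.769 per day, hence T = 2π/ω ≈ 8.17 days.

T ≈ 8.17 days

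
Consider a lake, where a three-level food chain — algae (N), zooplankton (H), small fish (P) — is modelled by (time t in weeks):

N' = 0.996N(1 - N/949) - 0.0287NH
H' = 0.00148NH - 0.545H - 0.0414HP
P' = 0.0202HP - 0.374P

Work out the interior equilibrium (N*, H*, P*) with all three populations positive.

N* ≈ 443, H* ≈ 18.5, P* ≈ 2.66

From dP/dt = 0: 0.0202H* = 0.374, so H* = 18.5.
From dN/dt = 0: 0.996(1 - N*/949) = 0.0287·18.5, giving N* = 949·(1 - 0.534) = 443.
From dH/dt = 0: 0.00148·443 - 0.545 = 0.0414P*, so P* = 0.11/0.0414 = 2.66.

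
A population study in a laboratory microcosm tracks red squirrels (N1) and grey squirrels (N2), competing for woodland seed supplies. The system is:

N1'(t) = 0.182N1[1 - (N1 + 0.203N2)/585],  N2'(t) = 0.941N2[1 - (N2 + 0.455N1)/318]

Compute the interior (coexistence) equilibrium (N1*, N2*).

N1* ≈ 573, N2* ≈ 57.1

Setting both brackets to zero gives the nullclines N1 + 0.203N2 = 585 and 0.455N1 + N2 = 318.
Substituting N2 = 318 - 0.455N1 into the first: N1(1 - 0.203·0.455) = 585 - 0.203·318.
So N1* = 520/0.908 = 573, and then N2* = 318 - 0.455·573 = 57.1.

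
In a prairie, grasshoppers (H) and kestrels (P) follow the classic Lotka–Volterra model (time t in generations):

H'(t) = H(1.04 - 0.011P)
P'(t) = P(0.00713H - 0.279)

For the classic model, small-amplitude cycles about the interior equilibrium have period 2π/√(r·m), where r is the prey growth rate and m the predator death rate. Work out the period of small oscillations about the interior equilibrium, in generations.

Here r = 1.04 and m = 0.279, so r·m = 0.29.
ω = √0.29 = 0.539 per generation, hence T = 2π/ω ≈ 11.7 generations.

T ≈ 11.7 generations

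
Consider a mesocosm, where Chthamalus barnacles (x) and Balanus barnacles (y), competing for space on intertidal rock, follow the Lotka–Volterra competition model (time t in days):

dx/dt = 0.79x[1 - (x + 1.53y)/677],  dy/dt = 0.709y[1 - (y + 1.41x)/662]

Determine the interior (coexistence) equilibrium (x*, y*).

Setting both brackets to zero gives the nullclines x + 1.53y = 677 and 1.41x + y = 662.
Substituting y = 662 - 1.41x into the first: x(1 - 1.53·1.41) = 677 - 1.53·662.
So x* = -336/-1.16 = 290, and then y* = 662 - 1.41·290 = 253.

x* ≈ 290, y* ≈ 253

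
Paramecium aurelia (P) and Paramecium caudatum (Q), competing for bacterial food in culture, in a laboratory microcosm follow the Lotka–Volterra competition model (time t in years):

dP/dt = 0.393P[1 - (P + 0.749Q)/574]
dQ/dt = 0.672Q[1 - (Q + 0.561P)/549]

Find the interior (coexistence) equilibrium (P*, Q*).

Setting both brackets to zero gives the nullclines P + 0.749Q = 574 and 0.561P + Q = 549.
Substituting Q = 549 - 0.561P into the first: P(1 - 0.749·0.561) = 574 - 0.749·549.
So P* = 163/0.58 = 281, and then Q* = 549 - 0.561·281 = 391.

P* ≈ 281, Q* ≈ 391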